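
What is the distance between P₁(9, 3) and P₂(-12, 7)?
Using the distance formula: d = sqrt((x₂-x₁)² + (y₂-y₁)²)
dx = (-12) - 9 = -21
dy = 7 - 3 = 4
d = sqrt((-21)² + 4²) = sqrt(441 + 16) = sqrt(457) = 21.38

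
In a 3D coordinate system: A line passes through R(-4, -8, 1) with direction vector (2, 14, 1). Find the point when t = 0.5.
P(0.5) = (-4 + 2(0.5), -8 + 14(0.5), 1 + 1(0.5)) = (-3, -1, 1.5)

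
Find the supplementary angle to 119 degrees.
Supplementary angles sum to 180 degrees.
Other angle = 180 - 119
Other angle = 61 degrees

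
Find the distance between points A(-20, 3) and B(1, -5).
Using the distance formula: d = sqrt((x₂-x₁)² + (y₂-y₁)²)
dx = 1 - (-20) = 21
dy = (-5) - 3 = -8
d = sqrt(21² + (-8)²) = sqrt(441 + 64) = sqrt(505) = 22.47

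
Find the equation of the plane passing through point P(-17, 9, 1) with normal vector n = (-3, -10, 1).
d = n·P = (-3)(-17) + (-10)(9) + (1)(1) = -38
Plane: -3x - 10y + z = -38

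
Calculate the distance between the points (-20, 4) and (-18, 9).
Using the distance formula: d = sqrt((x₂-x₁)² + (y₂-y₁)²)
dx = (-18) - (-20) = 2
dy = 9 - 4 = 5
d = sqrt(2² + 5²) = sqrt(4 + 25) = sqrt(29) = 5.39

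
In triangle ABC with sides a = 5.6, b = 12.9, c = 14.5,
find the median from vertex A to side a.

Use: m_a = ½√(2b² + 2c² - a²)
m_a = ½√(2·12.9² + 2·14.5² - 5.6²)
m_a = ½√(332.82 + 420.5 - 31.36) = ½√721.96 = 13.43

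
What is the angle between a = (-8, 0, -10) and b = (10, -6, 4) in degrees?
a·b = -120, |a|² = 164, |b|² = 152
cos θ = -120/√24928 ≈ -0.76
θ ≈ 139.5°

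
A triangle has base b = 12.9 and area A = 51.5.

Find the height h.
A = ½bh  →  h = 2A/b
h = 2·51.5/12.9 = 7.984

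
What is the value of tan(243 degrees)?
tan(243 degrees) = 1.9626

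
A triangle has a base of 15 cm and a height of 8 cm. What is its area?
Area = (1/2) * base * height
Area = (1/2) * 15 * 8
Area = 60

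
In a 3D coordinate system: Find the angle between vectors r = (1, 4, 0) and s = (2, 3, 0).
r·s = 14, |r|² = 17, |s|² = 13
cos θ = 14/√221 ≈ 0.9417
θ ≈ 19.65°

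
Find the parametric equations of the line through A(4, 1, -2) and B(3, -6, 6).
Direction vector d = B - A = (-1, -7, 8)
x = 4 - t, y = 1 - 7t, z = -2 + 8t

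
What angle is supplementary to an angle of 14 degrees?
Supplementary angles sum to 180 degrees.
Other angle = 180 - 14
Other angle = 166 degrees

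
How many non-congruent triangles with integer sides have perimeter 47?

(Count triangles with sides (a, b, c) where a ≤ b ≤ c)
With a ≤ b ≤ c and a + b + c = 47, the triangle inequality a + b > c gives c < 47/2, so c ≤ 23.
Iterate a from 1 to ⌊p/3⌋ = 15; for each a, b ranges from a to ⌊(p−a)/2⌋ with c = p − a − b, keeping only c ≥ b.
Triples: (1, 23, 23), (2, 22, 23), (3, 21, 23), …
Count = 52 triangles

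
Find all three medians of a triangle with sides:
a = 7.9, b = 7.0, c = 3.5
Using m_x = ½√(2y² + 2z² - x²):
m_a = ½√(2·7.0² + 2·3.5² - 7.9²) = ½√60.09 = 3.876
m_b = ½√(2·7.9² + 2·3.5² - 7.0²) = ½√100.32 = 5.008
m_c = ½√(2·7.9² + 2·7.0² - 3.5²) = ½√210.57 = 7.256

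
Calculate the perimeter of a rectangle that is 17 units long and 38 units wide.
Perimeter = 2 * (length + width)
Perimeter = 2 * (17 + 38)
Perimeter = 2 * 55
Perimeter = 110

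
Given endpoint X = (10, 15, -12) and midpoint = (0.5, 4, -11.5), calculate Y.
Y = (2×0.5 - 10, 2×4 - 15, 2×(-11.5) - (-12)) = (-9, -7, -11)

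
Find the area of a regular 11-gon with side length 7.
For a regular 11-gon with side length s = 7:
Apothem a = s / (2*tan(pi/11)) = 7 / (2*tan(pi/11)) ≈ 11.9199
Perimeter P = 11 * 7 = 77
Area = (1/2) * P * a = (1/2) * 77 * 11.9199 = 458.92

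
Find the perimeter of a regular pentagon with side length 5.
Perimeter = number of sides * side length
Perimeter = 5 * 5
Perimeter = 25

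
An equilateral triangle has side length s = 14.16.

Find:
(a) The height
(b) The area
(a) Height h = s·√3/2 = 14.16·√3/2 = 12.26
(b) Area = (√3/4)·s² = (√3/4)·14.16² = (√3/4)·200.506 = 86.82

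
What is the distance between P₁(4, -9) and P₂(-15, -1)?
Using the distance formula: d = sqrt((x₂-x₁)² + (y₂-y₁)²)
dx = (-15) - 4 = -19
dy = (-1) - (-9) = 8
d = sqrt((-19)² + 8²) = sqrt(361 + 64) = sqrt(425) = 20.62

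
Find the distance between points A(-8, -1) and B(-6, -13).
Using the distance formula: d = sqrt((x₂-x₁)² + (y₂-y₁)²)
dx = (-6) - (-8) = 2
dy = (-13) - (-1) = -12
d = sqrt(2² + (-12)²) = sqrt(4 + 144) = sqrt(148) = 12.17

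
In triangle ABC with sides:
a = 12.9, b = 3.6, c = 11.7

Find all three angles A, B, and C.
By the law of cosines:
cos(A) = (b² + c² - a²)/(2bc) = -0.196581  →  A = 101.3°
cos(B) = (a² + c² - b²)/(2ac) = 0.961837  →  B = 15.88°
cos(C) = (a² + b² - c²)/(2ab) = 0.457364  →  C = 62.78°
Check: A + B + C = 180.0° ✓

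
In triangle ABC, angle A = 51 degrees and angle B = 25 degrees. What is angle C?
Sum of angles in a triangle = 180 degrees
Third angle = 180 - 51 - 25
Third angle = 104 degrees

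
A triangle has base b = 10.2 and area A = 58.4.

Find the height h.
A = ½bh  →  h = 2A/b
h = 2·58.4/10.2 = 11.45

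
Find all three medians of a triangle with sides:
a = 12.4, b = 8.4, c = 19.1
Using m_x = ½√(2y² + 2z² - x²):
m_a = ½√(2·8.4² + 2·19.1² - 12.4²) = ½√716.98 = 13.39
m_b = ½√(2·12.4² + 2·19.1² - 8.4²) = ½√966.58 = 15.54
m_c = ½√(2·12.4² + 2·8.4² - 19.1²) = ½√83.83 = 4.578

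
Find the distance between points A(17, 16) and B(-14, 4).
Using the distance formula: d = sqrt((x₂-x₁)² + (y₂-y₁)²)
dx = (-14) - 17 = -31
dy = 4 - 16 = -12
d = sqrt((-31)² + (-12)²) = sqrt(961 + 144) = sqrt(1105) = 33.24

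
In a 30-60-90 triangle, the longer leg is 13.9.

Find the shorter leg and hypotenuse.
In a 30-60-90 triangle, sides are in ratio 1 : √3 : 2.
Long leg = short leg·√3  →  short leg = 13.9/√3 = 8.025
Hypotenuse = 2·(short leg) = 2·13.9/√3 = 16.05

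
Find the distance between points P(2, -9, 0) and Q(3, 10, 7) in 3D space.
d = √[(1)² + (19)² + (7)²] = √411 = 20.27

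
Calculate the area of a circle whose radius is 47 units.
Area = pi * r²
Area = pi * 47²
Area = pi * 2209
Area = 6939.78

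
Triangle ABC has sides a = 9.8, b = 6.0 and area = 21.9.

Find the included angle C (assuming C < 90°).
Area = ½ab·sin(C)  →  sin(C) = 2·Area/(ab)
sin(C) = 2·21.9/(9.8·6.0) = 0.744898
C = arcsin(0.744898) = 48.15°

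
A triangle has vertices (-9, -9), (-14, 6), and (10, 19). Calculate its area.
Using the coordinate formula: Area = (1/2)|x₁(y₂-y₃) + x₂(y₃-y₁) + x₃(y₁-y₂)|
Area = (1/2)|(-9)(6-19) + (-14)(19-(-9)) + 10((-9)-6)|
Area = (1/2)|(-9)*(-13) + (-14)*28 + 10*(-15)|
Area = (1/2)|117 + (-392) + (-150)|
Area = (1/2)*425 = 212.50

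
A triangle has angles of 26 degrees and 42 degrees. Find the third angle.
Sum of angles in a triangle = 180 degrees
Third angle = 180 - 26 - 42
Third angle = 112 degrees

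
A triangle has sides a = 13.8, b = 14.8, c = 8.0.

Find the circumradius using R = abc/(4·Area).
s = (a+b+c)/2 = 18.3
Area = √(s(s-a)(s-b)(s-c)) = √(18.3·4.5·3.5·10.3) = 54.4859
R = abc/(4·Area) = (13.8·14.8·8.0)/(4·54.4859) = 1633.92/217.9436 = 7.497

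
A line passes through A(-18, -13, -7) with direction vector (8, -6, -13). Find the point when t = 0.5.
P(0.5) = (-18 + 8(0.5), -13 + (-6)(0.5), -7 + (-13)(0.5)) = (-14, -16, -13.5)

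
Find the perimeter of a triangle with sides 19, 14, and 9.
Perimeter = sum of all sides
Perimeter = 19 + 14 + 9
Perimeter = 42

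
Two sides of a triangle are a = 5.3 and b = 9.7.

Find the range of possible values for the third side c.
By the triangle inequality: |a - b| < c < a + b
|5.3 - 9.7| < c < 5.3 + 9.7
4.4 < c < 15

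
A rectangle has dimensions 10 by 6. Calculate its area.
Area = length * width
Area = 10 * 6
Area = 60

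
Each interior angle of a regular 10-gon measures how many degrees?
Interior angle of a regular n-gon = (n-2)*180/n
Interior angle = (10-2)*180/10
Interior angle = 8*180/10
Interior angle = 1440/10
Interior angle = 144 degrees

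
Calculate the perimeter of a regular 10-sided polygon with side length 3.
Perimeter = number of sides * side length
Perimeter = 10 * 3
Perimeter = 30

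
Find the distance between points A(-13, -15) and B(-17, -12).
Using the distance formula: d = sqrt((x₂-x₁)² + (y₂-y₁)²)
dx = (-17) - (-13) = -4
dy = (-12) - (-15) = 3
d = sqrt((-4)² + 3²) = sqrt(16 + 9) = sqrt(25) = 5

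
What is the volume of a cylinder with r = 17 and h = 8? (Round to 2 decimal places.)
Volume = pi * r² * h
Volume = pi * 17² * 8
Volume = pi * 289 * 8
Volume = pi * 2312
Volume = 7263.36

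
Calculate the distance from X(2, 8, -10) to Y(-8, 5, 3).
d = √[(-10)² + (-3)² + (13)²] = √278 = 16.67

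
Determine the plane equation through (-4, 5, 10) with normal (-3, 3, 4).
d = n·P = (-3)(-4) + (3)(5) + (4)(10) = 67
Plane: -3x + 3y + 4z = 67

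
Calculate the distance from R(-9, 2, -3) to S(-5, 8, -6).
d = √[(4)² + (6)² + (-3)²] = √61 = 7.81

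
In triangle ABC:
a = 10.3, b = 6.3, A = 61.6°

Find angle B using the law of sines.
sin(B)/b = sin(A)/a
sin(B) = b·sin(A)/a = 6.3·sin(61.6°)/10.3 = 0.538037
B = arcsin(0.538037) = 32.55°  (b ≤ a, so B ≤ A and the acute solution is unique)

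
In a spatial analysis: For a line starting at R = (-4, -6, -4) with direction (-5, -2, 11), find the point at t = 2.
P(2) = (-4 + (-5)(2), -6 + (-2)(2), -4 + 11(2)) = (-14, -10, 18)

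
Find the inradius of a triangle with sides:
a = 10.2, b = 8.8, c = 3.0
s = (a+b+c)/2 = (10.2+8.8+3.0)/2 = 11
Area = √(s(s-a)(s-b)(s-c)) = √(11·0.8·2.2·8) = 12.4451
r = Area/s = 12.4451/11 = 1.131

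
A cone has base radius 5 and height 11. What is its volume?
Volume = (1/3) * pi * r² * h
Volume = (1/3) * pi * 5² * 11
Volume = (1/3) * pi * 25 * 11
Volume = (1/3) * pi * 275
Volume = 287.98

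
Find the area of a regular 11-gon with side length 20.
For a regular 11-gon with side length s = 20:
Apothem a = s / (2*tan(pi/11)) = 20 / (2*tan(pi/11)) ≈ 34.0569
Perimeter P = 11 * 20 = 220
Area = (1/2) * P * a = (1/2) * 220 * 34.0569 = 3746.26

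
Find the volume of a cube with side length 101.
Volume = s³
Volume = 101³
Volume = 1030301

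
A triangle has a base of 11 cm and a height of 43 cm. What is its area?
Area = (1/2) * base * height
Area = (1/2) * 11 * 43
Area = 236.50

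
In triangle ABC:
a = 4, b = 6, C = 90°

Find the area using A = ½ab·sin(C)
A = ½·4·6·sin(90°) = ½·24·1.000000 = 12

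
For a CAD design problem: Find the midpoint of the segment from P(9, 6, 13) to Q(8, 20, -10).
Midpoint = ((9+8)/2, (6+20)/2, (13-10)/2) = (8.5, 13, 1.5)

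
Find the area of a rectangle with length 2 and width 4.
Area = length * width
Area = 2 * 4
Area = 8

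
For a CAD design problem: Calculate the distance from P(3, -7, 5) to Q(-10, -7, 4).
d = √[(-13)² + (0)² + (-1)²] = √170 = 13.04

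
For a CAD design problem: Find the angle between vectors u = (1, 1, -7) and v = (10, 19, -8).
u·v = 85, |u|² = 51, |v|² = 525
cos θ = 85/√26775 ≈ 0.5195
θ ≈ 58.7°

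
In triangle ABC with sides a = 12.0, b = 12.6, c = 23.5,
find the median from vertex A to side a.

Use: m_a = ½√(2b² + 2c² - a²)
m_a = ½√(2·12.6² + 2·23.5² - 12.0²)
m_a = ½√(317.52 + 1104.5 - 144) = ½√1278.02 = 17.87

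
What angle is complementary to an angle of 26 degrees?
Complementary angles sum to 90 degrees.
Other angle = 90 - 26
Other angle = 64 degrees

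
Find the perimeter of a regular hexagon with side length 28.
Perimeter = number of sides * side length
Perimeter = 6 * 28
Perimeter = 168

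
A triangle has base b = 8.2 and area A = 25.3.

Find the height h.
A = ½bh  →  h = 2A/b
h = 2·25.3/8.2 = 6.171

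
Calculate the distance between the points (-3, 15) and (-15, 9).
Using the distance formula: d = sqrt((x₂-x₁)² + (y₂-y₁)²)
dx = (-15) - (-3) = -12
dy = 9 - 15 = -6
d = sqrt((-12)² + (-6)²) = sqrt(144 + 36) = sqrt(180) = 13.42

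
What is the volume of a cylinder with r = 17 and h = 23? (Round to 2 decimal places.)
Volume = pi * r² * h
Volume = pi * 17² * 23
Volume = pi * 289 * 23
Volume = pi * 6647
Volume = 20882.17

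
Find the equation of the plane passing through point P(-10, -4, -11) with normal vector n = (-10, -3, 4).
d = n·P = (-10)(-10) + (-3)(-4) + (4)(-11) = 68
Plane: -10x - 3y + 4z = 68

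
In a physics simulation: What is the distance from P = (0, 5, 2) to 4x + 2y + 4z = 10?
d = |4(0) + 2(5) + 4(2) - (10)| / √(4² + 2² + 4²) = 8/√36 = 1.333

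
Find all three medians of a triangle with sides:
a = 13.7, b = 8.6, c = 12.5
Using m_x = ½√(2y² + 2z² - x²):
m_a = ½√(2·8.6² + 2·12.5² - 13.7²) = ½√272.73 = 8.257
m_b = ½√(2·13.7² + 2·12.5² - 8.6²) = ½√613.92 = 12.39
m_c = ½√(2·13.7² + 2·8.6² - 12.5²) = ½√367.05 = 9.579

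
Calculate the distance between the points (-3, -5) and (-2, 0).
Using the distance formula: d = sqrt((x₂-x₁)² + (y₂-y₁)²)
dx = (-2) - (-3) = 1
dy = 0 - (-5) = 5
d = sqrt(1² + 5²) = sqrt(1 + 25) = sqrt(26) = 5.10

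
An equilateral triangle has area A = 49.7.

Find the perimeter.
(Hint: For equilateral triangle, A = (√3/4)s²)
A = (√3/4)s²  →  s² = 4A/√3 = 4·49.7/√3 = 114.777
s = 10.7134
Perimeter = 3s = 32.14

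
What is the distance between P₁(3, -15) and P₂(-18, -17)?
Using the distance formula: d = sqrt((x₂-x₁)² + (y₂-y₁)²)
dx = (-18) - 3 = -21
dy = (-17) - (-15) = -2
d = sqrt((-21)² + (-2)²) = sqrt(441 + 4) = sqrt(445) = 21.10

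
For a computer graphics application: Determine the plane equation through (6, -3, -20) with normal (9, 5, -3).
d = n·P = (9)(6) + (5)(-3) + (-3)(-20) = 99
Plane: 9x + 5y - 3z = 99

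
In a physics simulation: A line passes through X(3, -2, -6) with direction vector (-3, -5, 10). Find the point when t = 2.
P(2) = (3 + (-3)(2), -2 + (-5)(2), -6 + 10(2)) = (-3, -12, 14)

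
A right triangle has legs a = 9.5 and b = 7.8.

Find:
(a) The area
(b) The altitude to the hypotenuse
(a) Area = ½ab = ½·9.5·7.8 = 37.05
(b) Hypotenuse c = √(9.5² + 7.8²) = √151.09 = 12.2919
    Area = ½·c·h_c  →  h_c = 2·Area/c = 2·37.05/12.2919 = 6.028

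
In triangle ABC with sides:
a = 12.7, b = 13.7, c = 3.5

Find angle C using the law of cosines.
cos(C) = (a² + b² - c²)/(2ab)
cos(C) = (12.7² + 13.7² - 3.5²)/(2·12.7·13.7) = 336.73/347.98 = 0.967671
C = arccos(0.967671) = 14.61°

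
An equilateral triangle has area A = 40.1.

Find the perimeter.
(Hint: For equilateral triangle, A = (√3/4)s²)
A = (√3/4)s²  →  s² = 4A/√3 = 4·40.1/√3 = 92.607
s = 9.62325
Perimeter = 3s = 28.87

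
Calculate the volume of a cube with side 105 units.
Volume = s³
Volume = 105³
Volume = 1157625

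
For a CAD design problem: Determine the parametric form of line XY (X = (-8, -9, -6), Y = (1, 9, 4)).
Direction vector d = Y - X = (9, 18, 10)
x = -8 + 9t, y = -9 + 18t, z = -6 + 10t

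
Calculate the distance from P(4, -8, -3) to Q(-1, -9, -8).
d = √[(-5)² + (-1)² + (-5)²] = √51 = 7.141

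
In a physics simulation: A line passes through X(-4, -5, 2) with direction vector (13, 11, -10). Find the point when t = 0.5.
P(0.5) = (-4 + 13(0.5), -5 + 11(0.5), 2 + (-10)(0.5)) = (2.5, 0.5, -3)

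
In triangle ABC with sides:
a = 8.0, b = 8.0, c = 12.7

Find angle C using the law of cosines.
cos(C) = (a² + b² - c²)/(2ab)
cos(C) = (8.0² + 8.0² - 12.7²)/(2·8.0·8.0) = -33.29/128 = -0.260078
C = arccos(-0.260078) = 105.1°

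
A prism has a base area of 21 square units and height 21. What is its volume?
Volume = base area * height
Volume = 21 * 21
Volume = 441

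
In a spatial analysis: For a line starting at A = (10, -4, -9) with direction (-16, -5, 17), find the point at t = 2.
P(2) = (10 + (-16)(2), -4 + (-5)(2), -9 + 17(2)) = (-22, -14, 25)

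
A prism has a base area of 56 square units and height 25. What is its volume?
Volume = base area * height
Volume = 56 * 25
Volume = 1400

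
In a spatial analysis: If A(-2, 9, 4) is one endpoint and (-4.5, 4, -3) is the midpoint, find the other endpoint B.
B = (2×(-4.5) - (-2), 2×4 - 9, 2×(-3) - 4) = (-7, -1, -10)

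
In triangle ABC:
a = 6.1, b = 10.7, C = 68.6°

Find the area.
Using A = ½ab·sin(C):
A = ½·6.1·10.7·sin(68.6°) = ½·65.27·0.931056 = 30.39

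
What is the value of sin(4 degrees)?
sin(4 degrees) = 0.0698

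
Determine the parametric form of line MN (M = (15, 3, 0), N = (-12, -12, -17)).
Direction vector d = N - M = (-27, -15, -17)
x = 15 - 27t, y = 3 - 15t, z = 0 - 17t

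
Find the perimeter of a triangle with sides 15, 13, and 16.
Perimeter = sum of all sides
Perimeter = 15 + 13 + 16
Perimeter = 44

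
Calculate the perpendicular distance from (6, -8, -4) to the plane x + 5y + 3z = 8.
d = |1(6) + 5(-8) + 3(-4) - (8)| / √(1² + 5² + 3²) = 54/√35 = 9.128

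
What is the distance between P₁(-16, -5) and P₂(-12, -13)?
Using the distance formula: d = sqrt((x₂-x₁)² + (y₂-y₁)²)
dx = (-12) - (-16) = 4
dy = (-13) - (-5) = -8
d = sqrt(4² + (-8)²) = sqrt(16 + 64) = sqrt(80) = 8.94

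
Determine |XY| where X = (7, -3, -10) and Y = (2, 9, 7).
d = √[(-5)² + (12)² + (17)²] = √458 = 21.4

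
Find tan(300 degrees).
tan(300 degrees) = -1.7321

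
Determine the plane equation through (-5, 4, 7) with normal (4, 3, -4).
d = n·P = (4)(-5) + (3)(4) + (-4)(7) = -36
Plane: 4x + 3y - 4z = -36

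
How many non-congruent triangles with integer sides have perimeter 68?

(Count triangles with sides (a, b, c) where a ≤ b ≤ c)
With a ≤ b ≤ c and a + b + c = 68, the triangle inequality a + b > c gives c < 68/2, so c ≤ 33.
Iterate a from 1 to ⌊p/3⌋ = 22; for each a, b ranges from a to ⌊(p−a)/2⌋ with c = p − a − b, keeping only c ≥ b.
Triples: (2, 33, 33), (3, 32, 33), (4, 31, 33), …
Count = 96 triangles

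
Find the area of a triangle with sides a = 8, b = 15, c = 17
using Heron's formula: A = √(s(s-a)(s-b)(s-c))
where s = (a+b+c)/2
s = (8+15+17)/2 = 20
A = √(20·12·5·3) = √3600 = 60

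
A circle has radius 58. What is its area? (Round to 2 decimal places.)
Area = pi * r²
Area = pi * 58²
Area = pi * 3364
Area = 10568.32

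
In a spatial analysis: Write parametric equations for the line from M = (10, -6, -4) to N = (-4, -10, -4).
Direction vector d = N - M = (-14, -4, 0)
x = 10 - 14t, y = -6 - 4t, z = -4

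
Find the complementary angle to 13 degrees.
Complementary angles sum to 90 degrees.
Other angle = 90 - 13
Other angle = 77 degrees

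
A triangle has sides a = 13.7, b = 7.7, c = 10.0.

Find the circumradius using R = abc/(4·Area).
s = (a+b+c)/2 = 15.7
Area = √(s(s-a)(s-b)(s-c)) = √(15.7·2·8·5.7) = 37.8397
R = abc/(4·Area) = (13.7·7.7·10.0)/(4·37.8397) = 1054.9/151.3588 = 6.97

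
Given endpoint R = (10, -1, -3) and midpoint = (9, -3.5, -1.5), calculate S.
S = (2×9 - 10, 2×(-3.5) - (-1), 2×(-1.5) - (-3)) = (8, -6, 0)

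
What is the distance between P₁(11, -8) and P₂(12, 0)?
Using the distance formula: d = sqrt((x₂-x₁)² + (y₂-y₁)²)
dx = 12 - 11 = 1
dy = 0 - (-8) = 8
d = sqrt(1² + 8²) = sqrt(1 + 64) = sqrt(65) = 8.06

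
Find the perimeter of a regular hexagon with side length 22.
Perimeter = number of sides * side length
Perimeter = 6 * 22
Perimeter = 132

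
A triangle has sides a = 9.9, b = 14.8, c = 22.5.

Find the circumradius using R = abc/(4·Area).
s = (a+b+c)/2 = 23.6
Area = √(s(s-a)(s-b)(s-c)) = √(23.6·13.7·8.8·1.1) = 55.9441
R = abc/(4·Area) = (9.9·14.8·22.5)/(4·55.9441) = 3296.7/223.7764 = 14.73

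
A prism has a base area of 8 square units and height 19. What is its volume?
Volume = base area * height
Volume = 8 * 19
Volume = 152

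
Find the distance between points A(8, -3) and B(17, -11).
Using the distance formula: d = sqrt((x₂-x₁)² + (y₂-y₁)²)
dx = 17 - 8 = 9
dy = (-11) - (-3) = -8
d = sqrt(9² + (-8)²) = sqrt(81 + 64) = sqrt(145) = 12.04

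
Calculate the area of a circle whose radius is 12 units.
Area = pi * r²
Area = pi * 12²
Area = pi * 144
Area = 452.39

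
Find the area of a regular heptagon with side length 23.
For a regular 7-gon with side length s = 23:
Apothem a = s / (2*tan(pi/7)) = 23 / (2*tan(pi/7)) ≈ 23.88
Perimeter P = 7 * 23 = 161
Area = (1/2) * P * a = (1/2) * 161 * 23.88 = 1922.34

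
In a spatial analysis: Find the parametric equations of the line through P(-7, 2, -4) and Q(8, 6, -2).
Direction vector d = Q - P = (15, 4, 2)
x = -7 + 15t, y = 2 + 4t, z = -4 + 2t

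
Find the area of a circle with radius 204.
Area = pi * r²
Area = pi * 204²
Area = pi * 41616
Area = 130740.52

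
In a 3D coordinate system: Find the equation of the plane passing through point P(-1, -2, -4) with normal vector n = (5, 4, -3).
d = n·P = (5)(-1) + (4)(-2) + (-3)(-4) = -1
Plane: 5x + 4y - 3z = -1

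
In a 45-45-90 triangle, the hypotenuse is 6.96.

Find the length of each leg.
In a 45-45-90 triangle, hypotenuse = leg·√2  →  leg = hypotenuse/√2
leg = 6.96/√2 = 4.921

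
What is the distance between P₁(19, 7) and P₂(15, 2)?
Using the distance formula: d = sqrt((x₂-x₁)² + (y₂-y₁)²)
dx = 15 - 19 = -4
dy = 2 - 7 = -5
d = sqrt((-4)² + (-5)²) = sqrt(16 + 25) = sqrt(41) = 6.40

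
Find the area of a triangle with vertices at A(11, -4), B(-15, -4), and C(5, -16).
Using the coordinate formula: Area = (1/2)|x₁(y₂-y₃) + x₂(y₃-y₁) + x₃(y₁-y₂)|
Area = (1/2)|11((-4)-(-16)) + (-15)((-16)-(-4)) + 5((-4)-(-4))|
Area = (1/2)|11*12 + (-15)*(-12) + 5*0|
Area = (1/2)|132 + 180 + 0|
Area = (1/2)*312 = 156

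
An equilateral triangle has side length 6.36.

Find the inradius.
For an equilateral triangle, r = s/(2√3) where s is the side.
r = 6.36/(2√3) = 6.36/3.464102 = 1.836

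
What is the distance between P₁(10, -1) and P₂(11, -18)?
Using the distance formula: d = sqrt((x₂-x₁)² + (y₂-y₁)²)
dx = 11 - 10 = 1
dy = (-18) - (-1) = -17
d = sqrt(1² + (-17)²) = sqrt(1 + 289) = sqrt(290) = 17.03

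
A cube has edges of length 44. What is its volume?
Volume = s³
Volume = 44³
Volume = 85184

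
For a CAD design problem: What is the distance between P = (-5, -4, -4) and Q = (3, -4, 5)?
d = √[(8)² + (0)² + (9)²] = √145 = 12.04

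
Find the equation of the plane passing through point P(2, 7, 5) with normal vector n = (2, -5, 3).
d = n·P = (2)(2) + (-5)(7) + (3)(5) = -16
Plane: 2x - 5y + 3z = -16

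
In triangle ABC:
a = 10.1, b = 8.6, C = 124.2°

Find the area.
Using A = ½ab·sin(C):
A = ½·10.1·8.6·sin(124.2°) = ½·86.86·0.827081 = 35.92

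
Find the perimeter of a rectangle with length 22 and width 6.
Perimeter = 2 * (length + width)
Perimeter = 2 * (22 + 6)
Perimeter = 2 * 28
Perimeter = 56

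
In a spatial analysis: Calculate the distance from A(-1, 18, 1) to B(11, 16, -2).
d = √[(12)² + (-2)² + (-3)²] = √157 = 12.53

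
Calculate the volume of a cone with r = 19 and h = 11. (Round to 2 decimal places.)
Volume = (1/3) * pi * r² * h
Volume = (1/3) * pi * 19² * 11
Volume = (1/3) * pi * 361 * 11
Volume = (1/3) * pi * 3971
Volume = 4158.42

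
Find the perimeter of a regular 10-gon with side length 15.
Perimeter = number of sides * side length
Perimeter = 10 * 15
Perimeter = 150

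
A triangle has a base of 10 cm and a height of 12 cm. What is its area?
Area = (1/2) * base * height
Area = (1/2) * 10 * 12
Area = 60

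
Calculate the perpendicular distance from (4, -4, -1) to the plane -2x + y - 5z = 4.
d = |(-2)(4) + 1(-4) + (-5)(-1) - (4)| / √((-2)² + 1² + (-5)²) = 11/√30 = 2.008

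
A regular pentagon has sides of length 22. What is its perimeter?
Perimeter = number of sides * side length
Perimeter = 5 * 22
Perimeter = 110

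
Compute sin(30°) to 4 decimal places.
sin(30 degrees) = 1/2
Decimal approximation: 0.5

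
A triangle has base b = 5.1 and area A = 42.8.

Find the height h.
A = ½bh  →  h = 2A/b
h = 2·42.8/5.1 = 16.78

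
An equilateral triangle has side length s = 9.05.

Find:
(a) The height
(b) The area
(a) Height h = s·√3/2 = 9.05·√3/2 = 7.838
(b) Area = (√3/4)·s² = (√3/4)·9.05² = (√3/4)·81.9025 = 35.46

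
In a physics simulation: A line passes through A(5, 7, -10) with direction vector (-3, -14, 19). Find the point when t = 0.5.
P(0.5) = (5 + (-3)(0.5), 7 + (-14)(0.5), -10 + 19(0.5)) = (3.5, 0, -0.5)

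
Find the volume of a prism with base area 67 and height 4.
Volume = base area * height
Volume = 67 * 4
Volume = 268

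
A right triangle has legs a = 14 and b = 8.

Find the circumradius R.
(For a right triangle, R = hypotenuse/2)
Hypotenuse c = √(14² + 8²) = √260 = 16.1245
R = c/2 = 8.062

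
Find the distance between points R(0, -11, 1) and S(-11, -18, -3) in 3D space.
d = √[(-11)² + (-7)² + (-4)²] = √186 = 13.64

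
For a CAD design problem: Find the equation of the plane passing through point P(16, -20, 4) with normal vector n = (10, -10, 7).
d = n·P = (10)(16) + (-10)(-20) + (7)(4) = 388
Plane: 10x - 10y + 7z = 388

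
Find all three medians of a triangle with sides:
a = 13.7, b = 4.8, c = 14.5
Using m_x = ½√(2y² + 2z² - x²):
m_a = ½√(2·4.8² + 2·14.5² - 13.7²) = ½√278.89 = 8.35
m_b = ½√(2·13.7² + 2·14.5² - 4.8²) = ½√772.84 = 13.9
m_c = ½√(2·13.7² + 2·4.8² - 14.5²) = ½√211.21 = 7.267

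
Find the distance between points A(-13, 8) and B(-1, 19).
Using the distance formula: d = sqrt((x₂-x₁)² + (y₂-y₁)²)
dx = (-1) - (-13) = 12
dy = 19 - 8 = 11
d = sqrt(12² + 11²) = sqrt(144 + 121) = sqrt(265) = 16.28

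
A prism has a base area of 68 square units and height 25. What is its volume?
Volume = base area * height
Volume = 68 * 25
Volume = 1700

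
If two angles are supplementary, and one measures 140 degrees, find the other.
Supplementary angles sum to 180 degrees.
Other angle = 180 - 140
Other angle = 40 degrees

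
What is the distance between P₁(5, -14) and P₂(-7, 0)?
Using the distance formula: d = sqrt((x₂-x₁)² + (y₂-y₁)²)
dx = (-7) - 5 = -12
dy = 0 - (-14) = 14
d = sqrt((-12)² + 14²) = sqrt(144 + 196) = sqrt(340) = 18.44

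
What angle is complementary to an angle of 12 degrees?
Complementary angles sum to 90 degrees.
Other angle = 90 - 12
Other angle = 78 degrees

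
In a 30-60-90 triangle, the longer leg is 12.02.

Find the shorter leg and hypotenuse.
In a 30-60-90 triangle, sides are in ratio 1 : √3 : 2.
Long leg = short leg·√3  →  short leg = 12.02/√3 = 6.94
Hypotenuse = 2·(short leg) = 2·12.02/√3 = 13.88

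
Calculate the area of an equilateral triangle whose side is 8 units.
Area = (sqrt(3)/4) * s²
Area = (sqrt(3)/4) * 8²
Area = (sqrt(3)/4) * 64
Area = 27.71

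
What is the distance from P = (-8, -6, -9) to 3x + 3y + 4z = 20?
d = |3(-8) + 3(-6) + 4(-9) - (20)| / √(3² + 3² + 4²) = 98/√34 = 16.81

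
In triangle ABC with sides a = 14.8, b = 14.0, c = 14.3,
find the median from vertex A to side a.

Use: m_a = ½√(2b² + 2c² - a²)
m_a = ½√(2·14.0² + 2·14.3² - 14.8²)
m_a = ½√(392 + 408.98 - 219.04) = ½√581.94 = 12.06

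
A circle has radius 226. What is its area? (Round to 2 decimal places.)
Area = pi * r²
Area = pi * 226²
Area = pi * 51076
Area = 160459.99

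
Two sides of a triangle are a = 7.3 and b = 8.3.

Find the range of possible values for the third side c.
By the triangle inequality: |a - b| < c < a + b
|7.3 - 8.3| < c < 7.3 + 8.3
1 < c < 15.6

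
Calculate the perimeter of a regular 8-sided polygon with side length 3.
Perimeter = number of sides * side length
Perimeter = 8 * 3
Perimeter = 24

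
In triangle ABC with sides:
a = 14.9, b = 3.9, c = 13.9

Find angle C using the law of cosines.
cos(C) = (a² + b² - c²)/(2ab)
cos(C) = (14.9² + 3.9² - 13.9²)/(2·14.9·3.9) = 44.01/116.22 = 0.378678
C = arccos(0.378678) = 67.75°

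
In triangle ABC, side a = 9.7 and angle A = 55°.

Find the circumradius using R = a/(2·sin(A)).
R = a/(2·sin(A)) = 9.7/(2·sin(55°))
R = 9.7/(2·0.819152) = 9.7/1.638304 = 5.921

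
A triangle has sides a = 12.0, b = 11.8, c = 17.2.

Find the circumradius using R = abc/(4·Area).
s = (a+b+c)/2 = 20.5
Area = √(s(s-a)(s-b)(s-c)) = √(20.5·8.5·8.7·3.3) = 70.7299
R = abc/(4·Area) = (12.0·11.8·17.2)/(4·70.7299) = 2435.52/282.9196 = 8.609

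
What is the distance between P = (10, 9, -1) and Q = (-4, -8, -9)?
d = √[(-14)² + (-17)² + (-8)²] = √549 = 23.43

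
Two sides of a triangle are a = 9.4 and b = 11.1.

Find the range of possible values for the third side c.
By the triangle inequality: |a - b| < c < a + b
|9.4 - 11.1| < c < 9.4 + 11.1
1.7 < c < 20.5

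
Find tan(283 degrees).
tan(283 degrees) = -4.3315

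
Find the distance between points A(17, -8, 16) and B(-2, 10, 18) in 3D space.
d = √[(-19)² + (18)² + (2)²] = √689 = 26.25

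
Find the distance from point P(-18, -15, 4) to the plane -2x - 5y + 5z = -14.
d = |(-2)(-18) + (-5)(-15) + 5(4) - (-14)| / √((-2)² + (-5)² + 5²) = 145/√54 = 19.73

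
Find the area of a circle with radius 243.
Area = pi * r²
Area = pi * 243²
Area = pi * 59049
Area = 185507.90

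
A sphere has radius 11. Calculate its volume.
Volume = (4/3) * pi * r³
Volume = (4/3) * pi * 11³
Volume = (4/3) * pi * 1331
Volume = 5575.28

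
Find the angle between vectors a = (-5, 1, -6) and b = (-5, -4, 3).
a·b = 3, |a|² = 62, |b|² = 50
cos θ = 3/√3100 ≈ 0.05388
θ ≈ 86.91°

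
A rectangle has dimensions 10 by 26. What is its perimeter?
Perimeter = 2 * (length + width)
Perimeter = 2 * (10 + 26)
Perimeter = 2 * 36
Perimeter = 72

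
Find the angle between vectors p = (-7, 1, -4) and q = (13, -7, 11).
p·q = -142, |p|² = 66, |q|² = 339
cos θ = -142/√22374 ≈ -0.9493
θ ≈ 161.7°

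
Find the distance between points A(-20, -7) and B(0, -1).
Using the distance formula: d = sqrt((x₂-x₁)² + (y₂-y₁)²)
dx = 0 - (-20) = 20
dy = (-1) - (-7) = 6
d = sqrt(20² + 6²) = sqrt(400 + 36) = sqrt(436) = 20.88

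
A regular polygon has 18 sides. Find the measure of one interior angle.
Interior angle of a regular n-gon = (n-2)*180/n
Interior angle = (18-2)*180/18
Interior angle = 16*180/18
Interior angle = 2880/18
Interior angle = 160 degrees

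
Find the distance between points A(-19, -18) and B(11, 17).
Using the distance formula: d = sqrt((x₂-x₁)² + (y₂-y₁)²)
dx = 11 - (-19) = 30
dy = 17 - (-18) = 35
d = sqrt(30² + 35²) = sqrt(900 + 1225) = sqrt(2125) = 46.10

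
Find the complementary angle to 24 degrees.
Complementary angles sum to 90 degrees.
Other angle = 90 - 24
Other angle = 66 degrees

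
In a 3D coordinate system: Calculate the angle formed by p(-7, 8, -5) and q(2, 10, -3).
p·q = 81, |p|² = 138, |q|² = 113
cos θ = 81/√15594 ≈ 0.6486
θ ≈ 49.56°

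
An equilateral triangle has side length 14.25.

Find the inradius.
For an equilateral triangle, r = s/(2√3) where s is the side.
r = 14.25/(2√3) = 14.25/3.464102 = 4.114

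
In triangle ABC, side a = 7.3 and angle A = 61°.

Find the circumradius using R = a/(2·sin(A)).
R = a/(2·sin(A)) = 7.3/(2·sin(61°))
R = 7.3/(2·0.874620) = 7.3/1.749239 = 4.173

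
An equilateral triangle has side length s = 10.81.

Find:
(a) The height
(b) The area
(a) Height h = s·√3/2 = 10.81·√3/2 = 9.362
(b) Area = (√3/4)·s² = (√3/4)·10.81² = (√3/4)·116.856 = 50.6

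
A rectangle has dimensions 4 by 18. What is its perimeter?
Perimeter = 2 * (length + width)
Perimeter = 2 * (4 + 18)
Perimeter = 2 * 22
Perimeter = 44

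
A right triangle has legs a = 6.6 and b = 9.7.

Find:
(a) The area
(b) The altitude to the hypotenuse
(a) Area = ½ab = ½·6.6·9.7 = 32.01
(b) Hypotenuse c = √(6.6² + 9.7²) = √137.65 = 11.7324
    Area = ½·c·h_c  →  h_c = 2·Area/c = 2·32.01/11.7324 = 5.457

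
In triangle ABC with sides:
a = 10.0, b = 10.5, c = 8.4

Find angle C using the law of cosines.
cos(C) = (a² + b² - c²)/(2ab)
cos(C) = (10.0² + 10.5² - 8.4²)/(2·10.0·10.5) = 139.69/210 = 0.665190
C = arccos(0.665190) = 48.3°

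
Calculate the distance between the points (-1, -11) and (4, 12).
Using the distance formula: d = sqrt((x₂-x₁)² + (y₂-y₁)²)
dx = 4 - (-1) = 5
dy = 12 - (-11) = 23
d = sqrt(5² + 23²) = sqrt(25 + 529) = sqrt(554) = 23.54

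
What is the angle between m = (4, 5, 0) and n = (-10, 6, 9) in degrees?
m·n = -10, |m|² = 41, |n|² = 217
cos θ = -10/√8897 ≈ -0.106
θ ≈ 96.09°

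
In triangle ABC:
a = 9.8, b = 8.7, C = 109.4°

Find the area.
Using A = ½ab·sin(C):
A = ½·9.8·8.7·sin(109.4°) = ½·85.26·0.943223 = 40.21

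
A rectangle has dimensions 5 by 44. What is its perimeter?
Perimeter = 2 * (length + width)
Perimeter = 2 * (5 + 44)
Perimeter = 2 * 49
Perimeter = 98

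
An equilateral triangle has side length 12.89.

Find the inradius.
For an equilateral triangle, r = s/(2√3) where s is the side.
r = 12.89/(2√3) = 12.89/3.464102 = 3.721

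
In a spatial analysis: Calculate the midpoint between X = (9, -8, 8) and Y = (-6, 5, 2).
Midpoint = ((9-6)/2, (-8+5)/2, (8+2)/2) = (1.5, -1.5, 5)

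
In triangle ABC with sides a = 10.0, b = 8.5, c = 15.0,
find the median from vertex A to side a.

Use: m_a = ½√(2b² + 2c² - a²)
m_a = ½√(2·8.5² + 2·15.0² - 10.0²)
m_a = ½√(144.5 + 450 - 100) = ½√494.5 = 11.12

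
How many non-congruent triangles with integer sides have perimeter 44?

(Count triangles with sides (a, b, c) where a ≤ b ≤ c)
With a ≤ b ≤ c and a + b + c = 44, the triangle inequality a + b > c gives c < 44/2, so c ≤ 21.
Iterate a from 1 to ⌊p/3⌋ = 14; for each a, b ranges from a to ⌊(p−a)/2⌋ with c = p − a − b, keeping only c ≥ b.
Triples: (2, 21, 21), (3, 20, 21), (4, 19, 21), …
Count = 40 triangles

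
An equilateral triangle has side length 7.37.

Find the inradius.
For an equilateral triangle, r = s/(2√3) where s is the side.
r = 7.37/(2√3) = 7.37/3.464102 = 2.128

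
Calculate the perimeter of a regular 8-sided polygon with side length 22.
Perimeter = number of sides * side length
Perimeter = 8 * 22
Perimeter = 176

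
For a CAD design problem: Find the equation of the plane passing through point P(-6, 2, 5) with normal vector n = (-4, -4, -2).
d = n·P = (-4)(-6) + (-4)(2) + (-2)(5) = 6
Plane: -4x - 4y - 2z = 6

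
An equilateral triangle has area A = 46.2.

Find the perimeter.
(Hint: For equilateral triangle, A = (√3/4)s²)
A = (√3/4)s²  →  s² = 4A/√3 = 4·46.2/√3 = 106.694
s = 10.3293
Perimeter = 3s = 30.99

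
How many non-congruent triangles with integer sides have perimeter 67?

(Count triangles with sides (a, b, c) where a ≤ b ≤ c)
With a ≤ b ≤ c and a + b + c = 67, the triangle inequality a + b > c gives c < 67/2, so c ≤ 33.
Iterate a from 1 to ⌊p/3⌋ = 22; for each a, b ranges from a to ⌊(p−a)/2⌋ with c = p − a − b, keeping only c ≥ b.
Triples: (1, 33, 33), (2, 32, 33), (3, 31, 33), …
Count = 102 triangles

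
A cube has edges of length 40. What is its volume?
Volume = s³
Volume = 40³
Volume = 64000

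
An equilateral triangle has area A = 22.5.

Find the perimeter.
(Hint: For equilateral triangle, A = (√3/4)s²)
A = (√3/4)s²  →  s² = 4A/√3 = 4·22.5/√3 = 51.9615
s = 7.20843
Perimeter = 3s = 21.63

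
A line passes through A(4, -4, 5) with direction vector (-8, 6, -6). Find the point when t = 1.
P(1) = (4 + (-8)(1), -4 + 6(1), 5 + (-6)(1)) = (-4, 2, -1)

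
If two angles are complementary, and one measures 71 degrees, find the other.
Complementary angles sum to 90 degrees.
Other angle = 90 - 71
Other angle = 19 degrees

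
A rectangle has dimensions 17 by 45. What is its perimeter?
Perimeter = 2 * (length + width)
Perimeter = 2 * (17 + 45)
Perimeter = 2 * 62
Perimeter = 124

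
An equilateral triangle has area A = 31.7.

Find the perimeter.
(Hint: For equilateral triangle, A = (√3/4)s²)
A = (√3/4)s²  →  s² = 4A/√3 = 4·31.7/√3 = 73.208
s = 8.55617
Perimeter = 3s = 25.67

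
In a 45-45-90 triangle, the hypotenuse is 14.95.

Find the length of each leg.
In a 45-45-90 triangle, hypotenuse = leg·√2  →  leg = hypotenuse/√2
leg = 14.95/√2 = 10.57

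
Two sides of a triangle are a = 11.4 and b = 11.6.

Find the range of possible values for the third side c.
By the triangle inequality: |a - b| < c < a + b
|11.4 - 11.6| < c < 11.4 + 11.6
0.2 < c < 23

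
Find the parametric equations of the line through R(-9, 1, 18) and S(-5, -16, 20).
Direction vector d = S - R = (4, -17, 2)
x = -9 + 4t, y = 1 - 17t, z = 18 + 2t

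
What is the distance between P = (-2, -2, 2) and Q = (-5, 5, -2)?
d = √[(-3)² + (7)² + (-4)²] = √74 = 8.602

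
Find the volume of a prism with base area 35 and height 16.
Volume = base area * height
Volume = 35 * 16
Volume = 560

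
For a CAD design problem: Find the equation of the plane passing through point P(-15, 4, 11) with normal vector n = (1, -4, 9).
d = n·P = (1)(-15) + (-4)(4) + (9)(11) = 68
Plane: x - 4y + 9z = 68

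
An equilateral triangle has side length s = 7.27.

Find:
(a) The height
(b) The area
(a) Height h = s·√3/2 = 7.27·√3/2 = 6.296
(b) Area = (√3/4)·s² = (√3/4)·7.27² = (√3/4)·52.8529 = 22.89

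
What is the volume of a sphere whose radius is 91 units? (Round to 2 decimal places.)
Volume = (4/3) * pi * r³
Volume = (4/3) * pi * 91³
Volume = (4/3) * pi * 753571
Volume = 3156550.82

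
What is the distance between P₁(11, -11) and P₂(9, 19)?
Using the distance formula: d = sqrt((x₂-x₁)² + (y₂-y₁)²)
dx = 9 - 11 = -2
dy = 19 - (-11) = 30
d = sqrt((-2)² + 30²) = sqrt(4 + 900) = sqrt(904) = 30.07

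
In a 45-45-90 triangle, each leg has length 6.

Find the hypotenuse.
Hypotenuse = 6√2 = 8.485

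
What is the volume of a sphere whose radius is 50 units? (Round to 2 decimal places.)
Volume = (4/3) * pi * r³
Volume = (4/3) * pi * 50³
Volume = (4/3) * pi * 125000
Volume = 523598.78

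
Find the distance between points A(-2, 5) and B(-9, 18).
Using the distance formula: d = sqrt((x₂-x₁)² + (y₂-y₁)²)
dx = (-9) - (-2) = -7
dy = 18 - 5 = 13
d = sqrt((-7)² + 13²) = sqrt(49 + 169) = sqrt(218) = 14.76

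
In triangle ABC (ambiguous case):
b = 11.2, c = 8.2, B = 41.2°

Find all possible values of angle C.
sin(C)/c = sin(B)/b  →  sin(C) = c·sin(B)/b = 8.2·sin(41.2°)/11.2 = 0.482255
C₁ = arcsin(0.482255) = 28.83°,  C₂ = 180° - C₁ = 151.17°
Check C₂: A = 180° - 41.2° - 151.17° = -12.37° ≤ 0, rejected
C = 28.83° (one solution)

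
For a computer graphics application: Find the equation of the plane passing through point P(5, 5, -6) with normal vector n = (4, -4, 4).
d = n·P = (4)(5) + (-4)(5) + (4)(-6) = -24
Plane: 4x - 4y + 4z = -24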